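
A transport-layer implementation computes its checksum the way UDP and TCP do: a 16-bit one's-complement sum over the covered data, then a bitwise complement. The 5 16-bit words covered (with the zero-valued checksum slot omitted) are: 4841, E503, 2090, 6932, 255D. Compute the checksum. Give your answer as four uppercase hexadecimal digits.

239B

One's-complement addition (fold any carry out of bit 15 back into bit 0):
  0x4841 + 0xE503 = 0x12D44 → wrap carry → 0x2D45
  0x2D45 + 0x2090 = 0x04DD5
  0x4DD5 + 0x6932 = 0x0B707
  0xB707 + 0x255D = 0x0DC64
One's-complement sum = 0xDC64.
Checksum = ~0xDC64 & 0xFFFF = 0x239B.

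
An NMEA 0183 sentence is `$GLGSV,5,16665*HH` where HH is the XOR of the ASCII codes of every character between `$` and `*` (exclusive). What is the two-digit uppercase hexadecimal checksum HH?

XOR the ASCII codes of the payload characters:
  'G' = 0x47 → acc = 0x47
  'L' = 0x4C → acc = 0x0B
  'G' = 0x47 → acc = 0x4C
  'S' = 0x53 → acc = 0x1F
  'V' = 0x56 → acc = 0x49
  ',' = 0x2C → acc = 0x65
  '5' = 0x35 → acc = 0x50
  ',' = 0x2C → acc = 0x7C
  '1' = 0x31 → acc = 0x4D
  '6' = 0x36 → acc = 0x7B
  '6' = 0x36 → acc = 0x4D
  '6' = 0x36 → acc = 0x7B
  '5' = 0x35 → acc = 0x4E
Checksum = 0x4E.

4E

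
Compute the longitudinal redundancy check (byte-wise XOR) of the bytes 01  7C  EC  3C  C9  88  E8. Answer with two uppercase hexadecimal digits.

04

XOR the bytes together:
  start with 0x01
  0x01 ⊕ 0x7C = 0x7D
  0x7D ⊕ 0xEC = 0x91
  0x91 ⊕ 0x3C = 0xAD
  0xAD ⊕ 0xC9 = 0x64
  0x64 ⊕ 0x88 = 0xEC
  0xEC ⊕ 0xE8 = 0x04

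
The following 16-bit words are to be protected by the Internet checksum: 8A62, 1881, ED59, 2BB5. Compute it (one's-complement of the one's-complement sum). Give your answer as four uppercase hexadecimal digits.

One's-complement addition (fold any carry out of bit 15 back into bit 0):
  0x8A62 + 0x1881 = 0x0A2E3
  0xA2E3 + 0xED59 = 0x1903C → wrap carry → 0x903D
  0x903D + 0x2BB5 = 0x0BBF2
One's-complement sum = 0xBBF2.
Checksum = ~0xBBF2 & 0xFFFF = 0x440D.

440D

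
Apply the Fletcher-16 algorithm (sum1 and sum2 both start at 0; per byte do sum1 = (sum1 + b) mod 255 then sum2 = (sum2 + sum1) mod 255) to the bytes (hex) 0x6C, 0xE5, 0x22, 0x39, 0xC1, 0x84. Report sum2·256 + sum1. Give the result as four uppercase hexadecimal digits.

44F3

Running sums (mod 255):
  after byte 0 (0x6C): sum1=108, sum2=108
  after byte 1 (0xE5): sum1=82, sum2=190
  after byte 2 (0x22): sum1=116, sum2=51
  after byte 3 (0x39): sum1=173, sum2=224
  after byte 4 (0xC1): sum1=111, sum2=80
  after byte 5 (0x84): sum1=243, sum2=68
Checksum = sum2·256 + sum1 = 68·256 + 243 = 17651 = 0x44F3.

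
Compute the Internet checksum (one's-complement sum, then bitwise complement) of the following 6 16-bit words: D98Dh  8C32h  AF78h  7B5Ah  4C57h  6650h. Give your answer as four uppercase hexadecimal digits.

One's-complement addition (fold any carry out of bit 15 back into bit 0):
  0xD98D + 0x8C32 = 0x165BF → wrap carry → 0x65C0
  0x65C0 + 0xAF78 = 0x11538 → wrap carry → 0x1539
  0x1539 + 0x7B5A = 0x09093
  0x9093 + 0x4C57 = 0x0DCEA
  0xDCEA + 0x6650 = 0x1433A → wrap carry → 0x433B
One's-complement sum = 0x433B.
Checksum = ~0x433B & 0xFFFF = 0xBCC4.

BCC4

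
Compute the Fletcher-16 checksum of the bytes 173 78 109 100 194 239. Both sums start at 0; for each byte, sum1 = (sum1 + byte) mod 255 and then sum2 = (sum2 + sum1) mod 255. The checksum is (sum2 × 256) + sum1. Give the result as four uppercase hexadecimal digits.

Running sums (mod 255):
  after byte 0 (173): sum1=173, sum2=173
  after byte 1 (78): sum1=251, sum2=169
  after byte 2 (109): sum1=105, sum2=19
  after byte 3 (100): sum1=205, sum2=224
  after byte 4 (194): sum1=144, sum2=113
  after byte 5 (239): sum1=128, sum2=241
Checksum = sum2·256 + sum1 = 241·256 + 128 = 61824 = 0xF180.

F180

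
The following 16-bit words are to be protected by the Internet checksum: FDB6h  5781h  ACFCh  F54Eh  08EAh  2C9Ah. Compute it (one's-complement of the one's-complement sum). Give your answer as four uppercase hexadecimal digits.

One's-complement addition (fold any carry out of bit 15 back into bit 0):
  0xFDB6 + 0x5781 = 0x15537 → wrap carry → 0x5538
  0x5538 + 0xACFC = 0x10234 → wrap carry → 0x0235
  0x0235 + 0xF54E = 0x0F783
  0xF783 + 0x08EA = 0x1006D → wrap carry → 0x006E
  0x006E + 0x2C9A = 0x02D08
One's-complement sum = 0x2D08.
Checksum = ~0x2D08 & 0xFFFF = 0xD2F7.

D2F7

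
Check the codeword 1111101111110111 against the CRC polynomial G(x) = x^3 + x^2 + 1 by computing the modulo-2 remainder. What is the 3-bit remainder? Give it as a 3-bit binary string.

Modulo-2 division of 1111101111110111 by 1101:
  pos 0: 1111 XOR 1101 = 0010
  pos 2: 1010 XOR 1101 = 0111
  pos 3: 1111 XOR 1101 = 0010
  pos 5: 1011 XOR 1101 = 0110
  pos 6: 1101 XOR 1101 = 0000
  pos 10: 1101 XOR 1101 = 0000
Remainder = 011 (nonzero — an error is detected).

011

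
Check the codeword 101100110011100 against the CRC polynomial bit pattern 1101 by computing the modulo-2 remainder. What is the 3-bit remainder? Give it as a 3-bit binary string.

000

Modulo-2 division of 101100110011100 by 1101:
  pos 0: 1011 XOR 1101 = 0110
  pos 1: 1100 XOR 1101 = 0001
  pos 4: 1011 XOR 1101 = 0110
  pos 5: 1100 XOR 1101 = 0001
  pos 8: 1011 XOR 1101 = 0110
  pos 9: 1101 XOR 1101 = 0000
Remainder = 000 (zero — the frame passes the CRC check).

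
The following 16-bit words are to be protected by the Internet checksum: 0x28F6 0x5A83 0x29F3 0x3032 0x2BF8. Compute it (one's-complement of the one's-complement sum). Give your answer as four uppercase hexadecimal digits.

One's-complement addition (fold any carry out of bit 15 back into bit 0):
  0x28F6 + 0x5A83 = 0x08379
  0x8379 + 0x29F3 = 0x0AD6C
  0xAD6C + 0x3032 = 0x0DD9E
  0xDD9E + 0x2BF8 = 0x10996 → wrap carry → 0x0997
One's-complement sum = 0x0997.
Checksum = ~0x0997 & 0xFFFF = 0xF668.

F668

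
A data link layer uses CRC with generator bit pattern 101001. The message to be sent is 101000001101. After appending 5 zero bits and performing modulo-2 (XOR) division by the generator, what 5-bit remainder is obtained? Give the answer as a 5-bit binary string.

10001

Append 5 zeros: 10100000110100000. Divide by 101001 (XOR where the leading bit is 1):
  pos 0: 101000 XOR 101001 = 000001
  pos 5: 100110 XOR 101001 = 001111
  pos 7: 111110 XOR 101001 = 010111
  pos 8: 101110 XOR 101001 = 000111
  pos 11: 111000 XOR 101001 = 010001
Remainder (last 5 bits) = 10001. This is the CRC / FCS.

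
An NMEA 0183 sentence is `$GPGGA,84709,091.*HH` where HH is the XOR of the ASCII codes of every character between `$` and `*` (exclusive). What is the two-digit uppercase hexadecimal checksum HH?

XOR the ASCII codes of the payload characters:
  'G' = 0x47 → acc = 0x47
  'P' = 0x50 → acc = 0x17
  'G' = 0x47 → acc = 0x50
  'G' = 0x47 → acc = 0x17
  'A' = 0x41 → acc = 0x56
  ',' = 0x2C → acc = 0x7A
  '8' = 0x38 → acc = 0x42
  '4' = 0x34 → acc = 0x76
  '7' = 0x37 → acc = 0x41
  '0' = 0x30 → acc = 0x71
  '9' = 0x39 → acc = 0x48
  ',' = 0x2C → acc = 0x64
  '0' = 0x30 → acc = 0x54
  '9' = 0x39 → acc = 0x6D
  '1' = 0x31 → acc = 0x5C
  '.' = 0x2E → acc = 0x72
Checksum = 0x72.

72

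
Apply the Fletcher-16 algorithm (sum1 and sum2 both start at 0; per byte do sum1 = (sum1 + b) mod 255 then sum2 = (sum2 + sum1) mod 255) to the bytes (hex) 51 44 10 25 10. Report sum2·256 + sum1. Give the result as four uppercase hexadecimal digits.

Running sums (mod 255):
  after byte 0 (51): sum1=81, sum2=81
  after byte 1 (44): sum1=149, sum2=230
  after byte 2 (10): sum1=165, sum2=140
  after byte 3 (25): sum1=202, sum2=87
  after byte 4 (10): sum1=218, sum2=50
Checksum = sum2·256 + sum1 = 50·256 + 218 = 13018 = 0x32DA.

32DA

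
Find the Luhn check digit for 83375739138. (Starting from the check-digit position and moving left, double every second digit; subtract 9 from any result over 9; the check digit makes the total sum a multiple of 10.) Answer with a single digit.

Partial digits right→left: 8 3 1 9 3 7 5 7 3 3 8
Double every second digit counting from the check-digit position (so the 1st, 3rd, 5th, ... of the partial from the right).
  doubled (with −9 where >9): 7 2 6 1 6 7 → sum 29
  kept as-is: 3 9 7 7 3 → sum 29
Total = 29 + 29 = 58.
Check digit = (10 − (58 mod 10)) mod 10 = 2.

2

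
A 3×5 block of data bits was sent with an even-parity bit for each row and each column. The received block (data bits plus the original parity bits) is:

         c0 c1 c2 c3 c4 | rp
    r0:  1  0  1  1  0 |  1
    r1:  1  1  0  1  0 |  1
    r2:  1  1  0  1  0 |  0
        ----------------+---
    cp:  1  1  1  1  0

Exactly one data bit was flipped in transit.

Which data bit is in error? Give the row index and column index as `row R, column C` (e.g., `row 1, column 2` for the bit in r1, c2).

row 2, column 1

Recompute each row's even parity and compare to rp:
  r0: data parity 1, sent rp 1 → ok
  r1: data parity 1, sent rp 1 → ok
  r2: data parity 1, sent rp 0 → mismatch
Recompute each column's even parity and compare to cp:
  c0: data parity 1, sent cp 1 → ok
  c1: data parity 0, sent cp 1 → mismatch
  c2: data parity 1, sent cp 1 → ok
  c3: data parity 1, sent cp 1 → ok
  c4: data parity 0, sent cp 0 → ok
Exactly one row (r2) and one column (c1) fail → the flipped bit is at their intersection.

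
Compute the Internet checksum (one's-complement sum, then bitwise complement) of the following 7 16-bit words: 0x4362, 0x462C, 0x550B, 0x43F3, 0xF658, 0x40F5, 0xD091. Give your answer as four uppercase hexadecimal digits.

One's-complement addition (fold any carry out of bit 15 back into bit 0):
  0x4362 + 0x462C = 0x0898E
  0x898E + 0x550B = 0x0DE99
  0xDE99 + 0x43F3 = 0x1228C → wrap carry → 0x228D
  0x228D + 0xF658 = 0x118E5 → wrap carry → 0x18E6
  0x18E6 + 0x40F5 = 0x059DB
  0x59DB + 0xD091 = 0x12A6C → wrap carry → 0x2A6D
One's-complement sum = 0x2A6D.
Checksum = ~0x2A6D & 0xFFFF = 0xD592.

D592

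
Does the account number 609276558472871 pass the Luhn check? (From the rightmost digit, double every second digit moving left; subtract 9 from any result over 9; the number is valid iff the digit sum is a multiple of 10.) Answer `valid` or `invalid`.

From the right, keep odd positions and double even positions (subtract 9 from any doubled value over 9):
  doubled (positions 2,4,...): 5 4 8 1 3 4 0 → sum 25
  kept (positions 1,3,...): 1 8 7 8 5 7 9 6 → sum 51
Total = 76.
76 mod 10 = 6, so the number is invalid.

invalid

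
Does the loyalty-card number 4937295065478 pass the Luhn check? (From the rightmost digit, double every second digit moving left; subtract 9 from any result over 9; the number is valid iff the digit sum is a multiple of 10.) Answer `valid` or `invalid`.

From the right, keep odd positions and double even positions (subtract 9 from any doubled value over 9):
  doubled (positions 2,4,...): 5 1 0 9 5 9 → sum 29
  kept (positions 1,3,...): 8 4 6 5 2 3 4 → sum 32
Total = 61.
61 mod 10 = 1, so the number is invalid.

invalid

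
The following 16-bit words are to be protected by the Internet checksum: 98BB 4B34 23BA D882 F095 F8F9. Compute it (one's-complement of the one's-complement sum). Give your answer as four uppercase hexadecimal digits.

One's-complement addition (fold any carry out of bit 15 back into bit 0):
  0x98BB + 0x4B34 = 0x0E3EF
  0xE3EF + 0x23BA = 0x107A9 → wrap carry → 0x07AA
  0x07AA + 0xD882 = 0x0E02C
  0xE02C + 0xF095 = 0x1D0C1 → wrap carry → 0xD0C2
  0xD0C2 + 0xF8F9 = 0x1C9BB → wrap carry → 0xC9BC
One's-complement sum = 0xC9BC.
Checksum = ~0xC9BC & 0xFFFF = 0x3643.

3643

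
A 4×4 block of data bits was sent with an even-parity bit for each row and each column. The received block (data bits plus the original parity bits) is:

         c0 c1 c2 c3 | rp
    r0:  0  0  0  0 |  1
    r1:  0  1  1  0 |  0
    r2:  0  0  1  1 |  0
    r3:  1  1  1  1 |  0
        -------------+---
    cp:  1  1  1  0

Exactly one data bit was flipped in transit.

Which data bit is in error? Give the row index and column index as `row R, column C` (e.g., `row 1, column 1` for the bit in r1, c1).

row 0, column 1

Recompute each row's even parity and compare to rp:
  r0: data parity 0, sent rp 1 → mismatch
  r1: data parity 0, sent rp 0 → ok
  r2: data parity 0, sent rp 0 → ok
  r3: data parity 0, sent rp 0 → ok
Recompute each column's even parity and compare to cp:
  c0: data parity 1, sent cp 1 → ok
  c1: data parity 0, sent cp 1 → mismatch
  c2: data parity 1, sent cp 1 → ok
  c3: data parity 0, sent cp 0 → ok
Exactly one row (r0) and one column (c1) fail → the flipped bit is at their intersection.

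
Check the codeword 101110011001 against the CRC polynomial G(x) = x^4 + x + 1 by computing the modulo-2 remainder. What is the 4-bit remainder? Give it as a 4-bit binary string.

0000

Modulo-2 division of 101110011001 by 10011:
  pos 0: 10111 XOR 10011 = 00100
  pos 2: 10000 XOR 10011 = 00011
  pos 5: 11110 XOR 10011 = 01101
  pos 6: 11010 XOR 10011 = 01001
  pos 7: 10011 XOR 10011 = 00000
Remainder = 0000 (zero — the frame passes the CRC check).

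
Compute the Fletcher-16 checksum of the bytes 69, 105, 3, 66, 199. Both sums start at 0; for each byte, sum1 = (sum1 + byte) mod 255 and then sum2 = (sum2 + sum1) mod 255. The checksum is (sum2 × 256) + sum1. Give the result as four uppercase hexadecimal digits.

Running sums (mod 255):
  after byte 0 (69): sum1=69, sum2=69
  after byte 1 (105): sum1=174, sum2=243
  after byte 2 (3): sum1=177, sum2=165
  after byte 3 (66): sum1=243, sum2=153
  after byte 4 (199): sum1=187, sum2=85
Checksum = sum2·256 + sum1 = 85·256 + 187 = 21947 = 0x55BB.

55BB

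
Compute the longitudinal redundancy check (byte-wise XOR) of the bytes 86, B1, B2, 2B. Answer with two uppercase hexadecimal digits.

AE

XOR the bytes together:
  start with 0x86
  0x86 ⊕ 0xB1 = 0x37
  0x37 ⊕ 0xB2 = 0x85
  0x85 ⊕ 0x2B = 0xAE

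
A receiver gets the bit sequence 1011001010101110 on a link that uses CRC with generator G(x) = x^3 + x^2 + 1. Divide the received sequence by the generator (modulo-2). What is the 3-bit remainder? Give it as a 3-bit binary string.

Modulo-2 division of 1011001010101110 by 1101:
  pos 0: 1011 XOR 1101 = 0110
  pos 1: 1100 XOR 1101 = 0001
  pos 4: 1010 XOR 1101 = 0111
  pos 5: 1111 XOR 1101 = 0010
  pos 7: 1001 XOR 1101 = 0100
  pos 8: 1000 XOR 1101 = 0101
  pos 9: 1011 XOR 1101 = 0110
  pos 10: 1101 XOR 1101 = 0000
Remainder = 010 (nonzero — an error is detected).

010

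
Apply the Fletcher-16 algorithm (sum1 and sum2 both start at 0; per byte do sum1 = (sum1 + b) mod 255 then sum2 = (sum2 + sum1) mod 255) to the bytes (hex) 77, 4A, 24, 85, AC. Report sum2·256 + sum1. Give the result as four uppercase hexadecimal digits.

A218

Running sums (mod 255):
  after byte 0 (77): sum1=119, sum2=119
  after byte 1 (4A): sum1=193, sum2=57
  after byte 2 (24): sum1=229, sum2=31
  after byte 3 (85): sum1=107, sum2=138
  after byte 4 (AC): sum1=24, sum2=162
Checksum = sum2·256 + sum1 = 162·256 + 24 = 41496 = 0xA218.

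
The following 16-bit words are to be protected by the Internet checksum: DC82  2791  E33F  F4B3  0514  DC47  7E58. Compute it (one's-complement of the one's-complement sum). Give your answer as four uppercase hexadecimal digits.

One's-complement addition (fold any carry out of bit 15 back into bit 0):
  0xDC82 + 0x2791 = 0x10413 → wrap carry → 0x0414
  0x0414 + 0xE33F = 0x0E753
  0xE753 + 0xF4B3 = 0x1DC06 → wrap carry → 0xDC07
  0xDC07 + 0x0514 = 0x0E11B
  0xE11B + 0xDC47 = 0x1BD62 → wrap carry → 0xBD63
  0xBD63 + 0x7E58 = 0x13BBB → wrap carry → 0x3BBC
One's-complement sum = 0x3BBC.
Checksum = ~0x3BBC & 0xFFFF = 0xC443.

C443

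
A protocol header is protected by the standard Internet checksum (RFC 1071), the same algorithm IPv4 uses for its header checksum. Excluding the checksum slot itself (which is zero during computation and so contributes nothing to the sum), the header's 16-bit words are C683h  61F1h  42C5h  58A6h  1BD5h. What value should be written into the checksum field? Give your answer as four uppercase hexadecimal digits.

204A

One's-complement addition (fold any carry out of bit 15 back into bit 0):
  0xC683 + 0x61F1 = 0x12874 → wrap carry → 0x2875
  0x2875 + 0x42C5 = 0x06B3A
  0x6B3A + 0x58A6 = 0x0C3E0
  0xC3E0 + 0x1BD5 = 0x0DFB5
One's-complement sum = 0xDFB5.
Checksum = ~0xDFB5 & 0xFFFF = 0x204A.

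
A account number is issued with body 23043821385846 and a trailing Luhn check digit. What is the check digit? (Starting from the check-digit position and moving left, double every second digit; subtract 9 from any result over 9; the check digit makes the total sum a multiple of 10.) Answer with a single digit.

Partial digits right→left: 6 4 8 5 8 3 1 2 8 3 4 0 3 2
Double every second digit counting from the check-digit position (so the 1st, 3rd, 5th, ... of the partial from the right).
  doubled (with −9 where >9): 3 7 7 2 7 8 6 → sum 40
  kept as-is: 4 5 3 2 3 0 2 → sum 19
Total = 40 + 19 = 59.
Check digit = (10 − (59 mod 10)) mod 10 = 1.

1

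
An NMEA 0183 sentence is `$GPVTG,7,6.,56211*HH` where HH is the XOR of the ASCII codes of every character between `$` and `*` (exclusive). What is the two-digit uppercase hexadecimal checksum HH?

XOR the ASCII codes of the payload characters:
  'G' = 0x47 → acc = 0x47
  'P' = 0x50 → acc = 0x17
  'V' = 0x56 → acc = 0x41
  'T' = 0x54 → acc = 0x15
  'G' = 0x47 → acc = 0x52
  ',' = 0x2C → acc = 0x7E
  '7' = 0x37 → acc = 0x49
  ',' = 0x2C → acc = 0x65
  '6' = 0x36 → acc = 0x53
  '.' = 0x2E → acc = 0x7D
  ',' = 0x2C → acc = 0x51
  '5' = 0x35 → acc = 0x64
  '6' = 0x36 → acc = 0x52
  '2' = 0x32 → acc = 0x60
  '1' = 0x31 → acc = 0x51
  '1' = 0x31 → acc = 0x60
Checksum = 0x60.

60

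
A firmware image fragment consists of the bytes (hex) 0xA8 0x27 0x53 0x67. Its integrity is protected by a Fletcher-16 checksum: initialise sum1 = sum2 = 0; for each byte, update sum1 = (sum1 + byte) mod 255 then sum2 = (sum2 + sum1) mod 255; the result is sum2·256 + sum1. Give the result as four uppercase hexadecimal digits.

268A

Running sums (mod 255):
  after byte 0 (0xA8): sum1=168, sum2=168
  after byte 1 (0x27): sum1=207, sum2=120
  after byte 2 (0x53): sum1=35, sum2=155
  after byte 3 (0x67): sum1=138, sum2=38
Checksum = sum2·256 + sum1 = 38·256 + 138 = 9866 = 0x268A.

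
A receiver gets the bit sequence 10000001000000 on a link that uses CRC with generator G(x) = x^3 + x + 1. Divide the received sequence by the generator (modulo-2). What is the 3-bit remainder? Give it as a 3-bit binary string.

000

Modulo-2 division of 10000001000000 by 1011:
  pos 0: 1000 XOR 1011 = 0011
  pos 2: 1100 XOR 1011 = 0111
  pos 3: 1110 XOR 1011 = 0101
  pos 4: 1011 XOR 1011 = 0000
Remainder = 000 (zero — the frame passes the CRC check).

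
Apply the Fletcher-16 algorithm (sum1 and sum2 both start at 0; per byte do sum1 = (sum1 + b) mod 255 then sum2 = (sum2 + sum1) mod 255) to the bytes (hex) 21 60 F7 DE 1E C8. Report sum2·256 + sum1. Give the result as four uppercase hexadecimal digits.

2A3F

Running sums (mod 255):
  after byte 0 (21): sum1=33, sum2=33
  after byte 1 (60): sum1=129, sum2=162
  after byte 2 (F7): sum1=121, sum2=28
  after byte 3 (DE): sum1=88, sum2=116
  after byte 4 (1E): sum1=118, sum2=234
  after byte 5 (C8): sum1=63, sum2=42
Checksum = sum2·256 + sum1 = 42·256 + 63 = 10815 = 0x2A3F.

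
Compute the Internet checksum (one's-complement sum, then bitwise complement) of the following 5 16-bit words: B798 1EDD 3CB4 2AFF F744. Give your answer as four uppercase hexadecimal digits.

One's-complement addition (fold any carry out of bit 15 back into bit 0):
  0xB798 + 0x1EDD = 0x0D675
  0xD675 + 0x3CB4 = 0x11329 → wrap carry → 0x132A
  0x132A + 0x2AFF = 0x03E29
  0x3E29 + 0xF744 = 0x1356D → wrap carry → 0x356E
One's-complement sum = 0x356E.
Checksum = ~0x356E & 0xFFFF = 0xCA91.

CA91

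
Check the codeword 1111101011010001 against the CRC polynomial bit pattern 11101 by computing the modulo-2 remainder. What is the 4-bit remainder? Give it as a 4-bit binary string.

0000

Modulo-2 division of 1111101011010001 by 11101:
  pos 0: 11111 XOR 11101 = 00010
  pos 3: 10010 XOR 11101 = 01111
  pos 4: 11111 XOR 11101 = 00010
  pos 7: 10101 XOR 11101 = 01000
  pos 8: 10000 XOR 11101 = 01101
  pos 9: 11010 XOR 11101 = 00111
  pos 11: 11101 XOR 11101 = 00000
Remainder = 0000 (zero — the frame passes the CRC check).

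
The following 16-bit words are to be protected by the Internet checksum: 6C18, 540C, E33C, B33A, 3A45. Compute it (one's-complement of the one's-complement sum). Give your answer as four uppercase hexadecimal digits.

6F1E

One's-complement addition (fold any carry out of bit 15 back into bit 0):
  0x6C18 + 0x540C = 0x0C024
  0xC024 + 0xE33C = 0x1A360 → wrap carry → 0xA361
  0xA361 + 0xB33A = 0x1569B → wrap carry → 0x569C
  0x569C + 0x3A45 = 0x090E1
One's-complement sum = 0x90E1.
Checksum = ~0x90E1 & 0xFFFF = 0x6F1E.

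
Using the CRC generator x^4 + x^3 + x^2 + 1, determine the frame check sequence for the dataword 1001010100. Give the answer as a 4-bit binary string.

Append 4 zeros: 10010101000000. Divide by 11101 (XOR where the leading bit is 1):
  pos 0: 10010 XOR 11101 = 01111
  pos 1: 11111 XOR 11101 = 00010
  pos 4: 10010 XOR 11101 = 01111
  pos 5: 11110 XOR 11101 = 00011
  pos 8: 11000 XOR 11101 = 00101
Remainder (last 4 bits) = 1010. This is the CRC / FCS.

1010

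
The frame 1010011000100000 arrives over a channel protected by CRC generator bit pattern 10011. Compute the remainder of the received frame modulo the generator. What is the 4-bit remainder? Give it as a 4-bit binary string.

0111

Modulo-2 division of 1010011000100000 by 10011:
  pos 0: 10100 XOR 10011 = 00111
  pos 2: 11111 XOR 10011 = 01100
  pos 3: 11000 XOR 10011 = 01011
  pos 4: 10110 XOR 10011 = 00101
  pos 6: 10101 XOR 10011 = 00110
  pos 8: 11000 XOR 10011 = 01011
  pos 9: 10110 XOR 10011 = 00101
  pos 11: 10100 XOR 10011 = 00111
Remainder = 0111 (nonzero — an error is detected).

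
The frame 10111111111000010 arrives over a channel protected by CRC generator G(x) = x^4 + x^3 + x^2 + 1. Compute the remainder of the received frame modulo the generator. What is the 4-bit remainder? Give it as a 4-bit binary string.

0010

Modulo-2 division of 10111111111000010 by 11101:
  pos 0: 10111 XOR 11101 = 01010
  pos 1: 10101 XOR 11101 = 01000
  pos 2: 10001 XOR 11101 = 01100
  pos 3: 11001 XOR 11101 = 00100
  pos 5: 10011 XOR 11101 = 01110
  pos 6: 11101 XOR 11101 = 00000
Remainder = 0010 (nonzero — an error is detected).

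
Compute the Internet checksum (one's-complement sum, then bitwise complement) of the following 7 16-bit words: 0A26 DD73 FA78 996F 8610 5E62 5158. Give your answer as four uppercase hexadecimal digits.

One's-complement addition (fold any carry out of bit 15 back into bit 0):
  0x0A26 + 0xDD73 = 0x0E799
  0xE799 + 0xFA78 = 0x1E211 → wrap carry → 0xE212
  0xE212 + 0x996F = 0x17B81 → wrap carry → 0x7B82
  0x7B82 + 0x8610 = 0x10192 → wrap carry → 0x0193
  0x0193 + 0x5E62 = 0x05FF5
  0x5FF5 + 0x5158 = 0x0B14D
One's-complement sum = 0xB14D.
Checksum = ~0xB14D & 0xFFFF = 0x4EB2.

4EB2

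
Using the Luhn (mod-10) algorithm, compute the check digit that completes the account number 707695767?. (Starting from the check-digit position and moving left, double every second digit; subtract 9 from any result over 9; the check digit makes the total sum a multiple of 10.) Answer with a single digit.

4

Partial digits right→left: 7 6 7 5 9 6 7 0 7
Double every second digit counting from the check-digit position (so the 1st, 3rd, 5th, ... of the partial from the right).
  doubled (with −9 where >9): 5 5 9 5 5 → sum 29
  kept as-is: 6 5 6 0 → sum 17
Total = 29 + 17 = 46.
Check digit = (10 − (46 mod 10)) mod 10 = 4.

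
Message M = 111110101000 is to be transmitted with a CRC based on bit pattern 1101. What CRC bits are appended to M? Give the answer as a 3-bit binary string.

Append 3 zeros: 111110101000000. Divide by 1101 (XOR where the leading bit is 1):
  pos 0: 1111 XOR 1101 = 0010
  pos 2: 1010 XOR 1101 = 0111
  pos 3: 1111 XOR 1101 = 0010
  pos 5: 1001 XOR 1101 = 0100
  pos 6: 1000 XOR 1101 = 0101
  pos 7: 1010 XOR 1101 = 0111
  pos 8: 1110 XOR 1101 = 0011
  pos 10: 1100 XOR 1101 = 0001
Remainder (last 3 bits) = 010. This is the CRC / FCS.

010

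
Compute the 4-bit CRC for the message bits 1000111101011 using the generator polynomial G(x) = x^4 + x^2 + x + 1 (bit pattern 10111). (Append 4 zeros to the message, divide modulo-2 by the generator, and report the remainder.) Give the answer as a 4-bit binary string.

Append 4 zeros: 10001111010110000. Divide by 10111 (XOR where the leading bit is 1):
  pos 0: 10001 XOR 10111 = 00110
  pos 2: 11011 XOR 10111 = 01100
  pos 3: 11001 XOR 10111 = 01110
  pos 4: 11100 XOR 10111 = 01011
  pos 5: 10111 XOR 10111 = 00000
  pos 11: 11000 XOR 10111 = 01111
  pos 12: 11110 XOR 10111 = 01001
Remainder (last 4 bits) = 1001. This is the CRC / FCS.

1001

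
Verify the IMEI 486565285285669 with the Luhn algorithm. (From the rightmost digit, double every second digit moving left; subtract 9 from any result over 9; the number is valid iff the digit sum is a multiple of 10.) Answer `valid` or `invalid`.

valid

From the right, keep odd positions and double even positions (subtract 9 from any doubled value over 9):
  doubled (positions 2,4,...): 3 1 4 7 1 1 7 → sum 24
  kept (positions 1,3,...): 9 6 8 5 2 6 6 4 → sum 46
Total = 70.
70 mod 10 = 0, so the number is valid.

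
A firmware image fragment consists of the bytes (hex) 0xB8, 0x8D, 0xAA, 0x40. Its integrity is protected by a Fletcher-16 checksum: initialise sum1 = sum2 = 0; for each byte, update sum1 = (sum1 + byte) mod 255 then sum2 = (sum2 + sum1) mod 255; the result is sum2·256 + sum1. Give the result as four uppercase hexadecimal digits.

2131

Running sums (mod 255):
  after byte 0 (0xB8): sum1=184, sum2=184
  after byte 1 (0x8D): sum1=70, sum2=254
  after byte 2 (0xAA): sum1=240, sum2=239
  after byte 3 (0x40): sum1=49, sum2=33
Checksum = sum2·256 + sum1 = 33·256 + 49 = 8497 = 0x2131.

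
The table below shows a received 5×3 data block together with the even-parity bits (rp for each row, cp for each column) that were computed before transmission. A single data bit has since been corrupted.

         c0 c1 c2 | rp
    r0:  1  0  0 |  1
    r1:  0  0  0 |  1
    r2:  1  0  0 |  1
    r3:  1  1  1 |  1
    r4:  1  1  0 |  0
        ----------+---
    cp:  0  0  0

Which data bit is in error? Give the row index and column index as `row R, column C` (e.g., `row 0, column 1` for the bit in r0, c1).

Recompute each row's even parity and compare to rp:
  r0: data parity 1, sent rp 1 → ok
  r1: data parity 0, sent rp 1 → mismatch
  r2: data parity 1, sent rp 1 → ok
  r3: data parity 1, sent rp 1 → ok
  r4: data parity 0, sent rp 0 → ok
Recompute each column's even parity and compare to cp:
  c0: data parity 0, sent cp 0 → ok
  c1: data parity 0, sent cp 0 → ok
  c2: data parity 1, sent cp 0 → mismatch
Exactly one row (r1) and one column (c2) fail → the flipped bit is at their intersection.

row 1, column 2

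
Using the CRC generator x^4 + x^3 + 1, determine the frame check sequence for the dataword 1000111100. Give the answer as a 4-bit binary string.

0101

Append 4 zeros: 10001111000000. Divide by 11001 (XOR where the leading bit is 1):
  pos 0: 10001 XOR 11001 = 01000
  pos 1: 10001 XOR 11001 = 01000
  pos 2: 10001 XOR 11001 = 01000
  pos 3: 10001 XOR 11001 = 01000
  pos 4: 10000 XOR 11001 = 01001
  pos 5: 10010 XOR 11001 = 01011
  pos 6: 10110 XOR 11001 = 01111
  pos 7: 11110 XOR 11001 = 00111
  pos 9: 11100 XOR 11001 = 00101
Remainder (last 4 bits) = 0101. This is the CRC / FCS.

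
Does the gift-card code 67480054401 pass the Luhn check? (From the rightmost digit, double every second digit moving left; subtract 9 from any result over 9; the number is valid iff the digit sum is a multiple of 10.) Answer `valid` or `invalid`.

From the right, keep odd positions and double even positions (subtract 9 from any doubled value over 9):
  doubled (positions 2,4,...): 0 8 0 7 5 → sum 20
  kept (positions 1,3,...): 1 4 5 0 4 6 → sum 20
Total = 40.
40 mod 10 = 0, so the number is valid.

valid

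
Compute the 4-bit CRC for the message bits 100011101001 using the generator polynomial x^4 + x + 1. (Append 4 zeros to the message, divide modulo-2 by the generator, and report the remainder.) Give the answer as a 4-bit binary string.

1010

Append 4 zeros: 1000111010010000. Divide by 10011 (XOR where the leading bit is 1):
  pos 0: 10001 XOR 10011 = 00010
  pos 3: 10110 XOR 10011 = 00101
  pos 5: 10110 XOR 10011 = 00101
  pos 7: 10101 XOR 10011 = 00110
  pos 9: 11000 XOR 10011 = 01011
  pos 10: 10110 XOR 10011 = 00101
Remainder (last 4 bits) = 1010. This is the CRC / FCS.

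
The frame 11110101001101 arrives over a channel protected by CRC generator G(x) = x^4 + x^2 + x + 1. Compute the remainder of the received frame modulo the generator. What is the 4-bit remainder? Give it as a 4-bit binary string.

1110

Modulo-2 division of 11110101001101 by 10111:
  pos 0: 11110 XOR 10111 = 01001
  pos 1: 10011 XOR 10111 = 00100
  pos 3: 10001 XOR 10111 = 00110
  pos 5: 11000 XOR 10111 = 01111
  pos 6: 11111 XOR 10111 = 01000
  pos 7: 10001 XOR 10111 = 00110
  pos 9: 11001 XOR 10111 = 01110
Remainder = 1110 (nonzero — an error is detected).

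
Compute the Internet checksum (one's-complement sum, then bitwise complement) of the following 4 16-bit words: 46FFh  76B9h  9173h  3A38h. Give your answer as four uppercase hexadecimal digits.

One's-complement addition (fold any carry out of bit 15 back into bit 0):
  0x46FF + 0x76B9 = 0x0BDB8
  0xBDB8 + 0x9173 = 0x14F2B → wrap carry → 0x4F2C
  0x4F2C + 0x3A38 = 0x08964
One's-complement sum = 0x8964.
Checksum = ~0x8964 & 0xFFFF = 0x769B.

769B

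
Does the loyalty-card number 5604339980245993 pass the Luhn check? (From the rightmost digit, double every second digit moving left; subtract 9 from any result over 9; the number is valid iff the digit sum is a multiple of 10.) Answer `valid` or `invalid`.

From the right, keep odd positions and double even positions (subtract 9 from any doubled value over 9):
  doubled (positions 2,4,...): 9 1 4 7 9 6 0 1 → sum 37
  kept (positions 1,3,...): 3 9 4 0 9 3 4 6 → sum 38
Total = 75.
75 mod 10 = 5, so the number is invalid.

invalid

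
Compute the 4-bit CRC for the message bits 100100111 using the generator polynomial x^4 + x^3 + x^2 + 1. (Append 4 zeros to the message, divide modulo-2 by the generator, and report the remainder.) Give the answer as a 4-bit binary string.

0111

Append 4 zeros: 1001001110000. Divide by 11101 (XOR where the leading bit is 1):
  pos 0: 10010 XOR 11101 = 01111
  pos 1: 11110 XOR 11101 = 00011
  pos 4: 11111 XOR 11101 = 00010
  pos 7: 10000 XOR 11101 = 01101
  pos 8: 11010 XOR 11101 = 00111
Remainder (last 4 bits) = 0111. This is the CRC / FCS.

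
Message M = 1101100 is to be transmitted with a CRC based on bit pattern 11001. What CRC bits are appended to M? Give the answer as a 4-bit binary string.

Append 4 zeros: 11011000000. Divide by 11001 (XOR where the leading bit is 1):
  pos 0: 11011 XOR 11001 = 00010
  pos 3: 10000 XOR 11001 = 01001
  pos 4: 10010 XOR 11001 = 01011
  pos 5: 10110 XOR 11001 = 01111
  pos 6: 11110 XOR 11001 = 00111
Remainder (last 4 bits) = 0111. This is the CRC / FCS.

0111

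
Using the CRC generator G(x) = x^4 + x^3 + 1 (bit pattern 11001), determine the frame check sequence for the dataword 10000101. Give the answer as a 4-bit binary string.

1011

Append 4 zeros: 100001010000. Divide by 11001 (XOR where the leading bit is 1):
  pos 0: 10000 XOR 11001 = 01001
  pos 1: 10011 XOR 11001 = 01010
  pos 2: 10100 XOR 11001 = 01101
  pos 3: 11011 XOR 11001 = 00010
  pos 6: 10000 XOR 11001 = 01001
  pos 7: 10010 XOR 11001 = 01011
Remainder (last 4 bits) = 1011. This is the CRC / FCS.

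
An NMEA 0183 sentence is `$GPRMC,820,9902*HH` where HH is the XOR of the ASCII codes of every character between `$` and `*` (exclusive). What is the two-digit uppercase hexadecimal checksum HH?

73

XOR the ASCII codes of the payload characters:
  'G' = 0x47 → acc = 0x47
  'P' = 0x50 → acc = 0x17
  'R' = 0x52 → acc = 0x45
  'M' = 0x4D → acc = 0x08
  'C' = 0x43 → acc = 0x4B
  ',' = 0x2C → acc = 0x67
  '8' = 0x38 → acc = 0x5F
  '2' = 0x32 → acc = 0x6D
  '0' = 0x30 → acc = 0x5D
  ',' = 0x2C → acc = 0x71
  '9' = 0x39 → acc = 0x48
  '9' = 0x39 → acc = 0x71
  '0' = 0x30 → acc = 0x41
  '2' = 0x32 → acc = 0x73
Checksum = 0x73.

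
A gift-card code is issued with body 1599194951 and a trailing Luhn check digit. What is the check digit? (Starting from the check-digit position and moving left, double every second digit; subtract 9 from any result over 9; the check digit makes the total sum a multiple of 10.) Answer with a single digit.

Partial digits right→left: 1 5 9 4 9 1 9 9 5 1
Double every second digit counting from the check-digit position (so the 1st, 3rd, 5th, ... of the partial from the right).
  doubled (with −9 where >9): 2 9 9 9 1 → sum 30
  kept as-is: 5 4 1 9 1 → sum 20
Total = 30 + 20 = 50.
Check digit = (10 − (50 mod 10)) mod 10 = 0.

0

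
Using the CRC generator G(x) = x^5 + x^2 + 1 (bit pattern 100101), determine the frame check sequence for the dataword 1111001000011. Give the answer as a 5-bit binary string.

00010

Append 5 zeros: 111100100001100000. Divide by 100101 (XOR where the leading bit is 1):
  pos 0: 111100 XOR 100101 = 011001
  pos 1: 110011 XOR 100101 = 010110
  pos 2: 101100 XOR 100101 = 001001
  pos 4: 100100 XOR 100101 = 000001
  pos 9: 101100 XOR 100101 = 001001
  pos 11: 100100 XOR 100101 = 000001
Remainder (last 5 bits) = 00010. This is the CRC / FCS.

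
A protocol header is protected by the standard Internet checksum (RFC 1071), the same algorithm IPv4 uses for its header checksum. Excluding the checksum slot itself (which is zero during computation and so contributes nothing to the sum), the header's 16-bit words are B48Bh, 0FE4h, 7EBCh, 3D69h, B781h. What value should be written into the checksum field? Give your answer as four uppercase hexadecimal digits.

One's-complement addition (fold any carry out of bit 15 back into bit 0):
  0xB48B + 0x0FE4 = 0x0C46F
  0xC46F + 0x7EBC = 0x1432B → wrap carry → 0x432C
  0x432C + 0x3D69 = 0x08095
  0x8095 + 0xB781 = 0x13816 → wrap carry → 0x3817
One's-complement sum = 0x3817.
Checksum = ~0x3817 & 0xFFFF = 0xC7E8.

C7E8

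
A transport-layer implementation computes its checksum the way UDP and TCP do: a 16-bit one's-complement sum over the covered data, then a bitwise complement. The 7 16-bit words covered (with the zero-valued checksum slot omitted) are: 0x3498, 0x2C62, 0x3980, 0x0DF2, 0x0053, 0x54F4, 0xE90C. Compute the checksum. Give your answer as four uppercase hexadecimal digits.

193F

One's-complement addition (fold any carry out of bit 15 back into bit 0):
  0x3498 + 0x2C62 = 0x060FA
  0x60FA + 0x3980 = 0x09A7A
  0x9A7A + 0x0DF2 = 0x0A86C
  0xA86C + 0x0053 = 0x0A8BF
  0xA8BF + 0x54F4 = 0x0FDB3
  0xFDB3 + 0xE90C = 0x1E6BF → wrap carry → 0xE6C0
One's-complement sum = 0xE6C0.
Checksum = ~0xE6C0 & 0xFFFF = 0x193F.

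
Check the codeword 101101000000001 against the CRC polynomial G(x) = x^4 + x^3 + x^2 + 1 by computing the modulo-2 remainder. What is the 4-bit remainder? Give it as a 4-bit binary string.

Modulo-2 division of 101101000000001 by 11101:
  pos 0: 10110 XOR 11101 = 01011
  pos 1: 10111 XOR 11101 = 01010
  pos 2: 10100 XOR 11101 = 01001
  pos 3: 10010 XOR 11101 = 01111
  pos 4: 11110 XOR 11101 = 00011
  pos 7: 11000 XOR 11101 = 00101
  pos 9: 10100 XOR 11101 = 01001
  pos 10: 10011 XOR 11101 = 01110
Remainder = 1110 (nonzero — an error is detected).

1110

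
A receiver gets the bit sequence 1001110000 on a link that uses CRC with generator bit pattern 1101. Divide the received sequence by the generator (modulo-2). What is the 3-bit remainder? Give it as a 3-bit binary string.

110

Modulo-2 division of 1001110000 by 1101:
  pos 0: 1001 XOR 1101 = 0100
  pos 1: 1001 XOR 1101 = 0100
  pos 2: 1001 XOR 1101 = 0100
  pos 3: 1000 XOR 1101 = 0101
  pos 4: 1010 XOR 1101 = 0111
  pos 5: 1110 XOR 1101 = 0011
Remainder = 110 (nonzero — an error is detected).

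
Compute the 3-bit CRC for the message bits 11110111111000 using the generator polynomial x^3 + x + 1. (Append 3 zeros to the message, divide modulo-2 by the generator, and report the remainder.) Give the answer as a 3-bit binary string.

Append 3 zeros: 11110111111000000. Divide by 1011 (XOR where the leading bit is 1):
  pos 0: 1111 XOR 1011 = 0100
  pos 1: 1000 XOR 1011 = 0011
  pos 3: 1111 XOR 1011 = 0100
  pos 4: 1001 XOR 1011 = 0010
  pos 6: 1011 XOR 1011 = 0000
  pos 10: 1000 XOR 1011 = 0011
  pos 12: 1100 XOR 1011 = 0111
  pos 13: 1110 XOR 1011 = 0101
Remainder (last 3 bits) = 101. This is the CRC / FCS.

101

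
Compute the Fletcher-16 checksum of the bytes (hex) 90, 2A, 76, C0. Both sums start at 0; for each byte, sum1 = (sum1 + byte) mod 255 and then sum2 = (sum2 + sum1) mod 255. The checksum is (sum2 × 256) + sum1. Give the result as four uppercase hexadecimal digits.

6EF1

Running sums (mod 255):
  after byte 0 (90): sum1=144, sum2=144
  after byte 1 (2A): sum1=186, sum2=75
  after byte 2 (76): sum1=49, sum2=124
  after byte 3 (C0): sum1=241, sum2=110
Checksum = sum2·256 + sum1 = 110·256 + 241 = 28401 = 0x6EF1.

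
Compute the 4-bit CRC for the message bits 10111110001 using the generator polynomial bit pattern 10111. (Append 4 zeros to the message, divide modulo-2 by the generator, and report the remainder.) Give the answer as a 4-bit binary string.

0001

Append 4 zeros: 101111100010000. Divide by 10111 (XOR where the leading bit is 1):
  pos 0: 10111 XOR 10111 = 00000
  pos 5: 11000 XOR 10111 = 01111
  pos 6: 11111 XOR 10111 = 01000
  pos 7: 10000 XOR 10111 = 00111
  pos 9: 11100 XOR 10111 = 01011
  pos 10: 10110 XOR 10111 = 00001
Remainder (last 4 bits) = 0001. This is the CRC / FCS.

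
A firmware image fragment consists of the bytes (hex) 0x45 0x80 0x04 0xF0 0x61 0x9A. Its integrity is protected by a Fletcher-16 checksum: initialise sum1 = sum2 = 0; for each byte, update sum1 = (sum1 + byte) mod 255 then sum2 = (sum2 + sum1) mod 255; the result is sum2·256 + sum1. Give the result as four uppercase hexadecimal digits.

62B6

Running sums (mod 255):
  after byte 0 (0x45): sum1=69, sum2=69
  after byte 1 (0x80): sum1=197, sum2=11
  after byte 2 (0x04): sum1=201, sum2=212
  after byte 3 (0xF0): sum1=186, sum2=143
  after byte 4 (0x61): sum1=28, sum2=171
  after byte 5 (0x9A): sum1=182, sum2=98
Checksum = sum2·256 + sum1 = 98·256 + 182 = 25270 = 0x62B6.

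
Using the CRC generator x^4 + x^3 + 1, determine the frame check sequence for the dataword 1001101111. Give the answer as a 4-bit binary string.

Append 4 zeros: 10011011110000. Divide by 11001 (XOR where the leading bit is 1):
  pos 0: 10011 XOR 11001 = 01010
  pos 1: 10100 XOR 11001 = 01101
  pos 2: 11011 XOR 11001 = 00010
  pos 5: 10111 XOR 11001 = 01110
  pos 6: 11100 XOR 11001 = 00101
  pos 8: 10100 XOR 11001 = 01101
  pos 9: 11010 XOR 11001 = 00011
Remainder (last 4 bits) = 0011. This is the CRC / FCS.

0011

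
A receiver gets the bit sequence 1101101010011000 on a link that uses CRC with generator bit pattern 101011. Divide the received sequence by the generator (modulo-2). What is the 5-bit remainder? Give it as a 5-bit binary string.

Modulo-2 division of 1101101010011000 by 101011:
  pos 0: 110110 XOR 101011 = 011101
  pos 1: 111011 XOR 101011 = 010000
  pos 2: 100000 XOR 101011 = 001011
  pos 4: 101110 XOR 101011 = 000101
  pos 7: 101011 XOR 101011 = 000000
Remainder = 00000 (zero — the frame passes the CRC check).

00000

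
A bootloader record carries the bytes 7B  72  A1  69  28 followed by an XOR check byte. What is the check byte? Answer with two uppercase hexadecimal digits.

XOR the bytes together:
  start with 0x7B
  0x7B ⊕ 0x72 = 0x09
  0x09 ⊕ 0xA1 = 0xA8
  0xA8 ⊕ 0x69 = 0xC1
  0xC1 ⊕ 0x28 = 0xE9

E9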